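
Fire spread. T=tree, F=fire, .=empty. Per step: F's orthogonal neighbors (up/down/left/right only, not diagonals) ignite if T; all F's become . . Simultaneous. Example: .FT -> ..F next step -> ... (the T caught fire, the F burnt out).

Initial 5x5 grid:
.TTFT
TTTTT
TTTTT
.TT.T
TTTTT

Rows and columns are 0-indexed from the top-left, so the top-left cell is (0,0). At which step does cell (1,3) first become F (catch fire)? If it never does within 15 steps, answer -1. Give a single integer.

Step 1: cell (1,3)='F' (+3 fires, +1 burnt)
  -> target ignites at step 1
Step 2: cell (1,3)='.' (+4 fires, +3 burnt)
Step 3: cell (1,3)='.' (+3 fires, +4 burnt)
Step 4: cell (1,3)='.' (+4 fires, +3 burnt)
Step 5: cell (1,3)='.' (+4 fires, +4 burnt)
Step 6: cell (1,3)='.' (+2 fires, +4 burnt)
Step 7: cell (1,3)='.' (+1 fires, +2 burnt)
Step 8: cell (1,3)='.' (+0 fires, +1 burnt)
  fire out at step 8

1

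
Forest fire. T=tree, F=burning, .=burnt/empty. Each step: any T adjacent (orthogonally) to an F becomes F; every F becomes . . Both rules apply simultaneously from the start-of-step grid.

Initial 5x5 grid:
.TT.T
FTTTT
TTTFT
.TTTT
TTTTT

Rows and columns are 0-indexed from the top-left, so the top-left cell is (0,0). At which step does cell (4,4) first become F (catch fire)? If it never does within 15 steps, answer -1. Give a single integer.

Step 1: cell (4,4)='T' (+6 fires, +2 burnt)
Step 2: cell (4,4)='T' (+7 fires, +6 burnt)
Step 3: cell (4,4)='F' (+5 fires, +7 burnt)
  -> target ignites at step 3
Step 4: cell (4,4)='.' (+1 fires, +5 burnt)
Step 5: cell (4,4)='.' (+1 fires, +1 burnt)
Step 6: cell (4,4)='.' (+0 fires, +1 burnt)
  fire out at step 6

3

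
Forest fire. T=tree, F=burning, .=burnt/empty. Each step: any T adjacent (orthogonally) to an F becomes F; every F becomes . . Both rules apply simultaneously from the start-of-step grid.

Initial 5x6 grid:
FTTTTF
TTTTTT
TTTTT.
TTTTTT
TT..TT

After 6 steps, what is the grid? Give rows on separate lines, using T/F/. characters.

Step 1: 4 trees catch fire, 2 burn out
  .FTTF.
  FTTTTF
  TTTTT.
  TTTTTT
  TT..TT
Step 2: 5 trees catch fire, 4 burn out
  ..FF..
  .FTTF.
  FTTTT.
  TTTTTT
  TT..TT
Step 3: 5 trees catch fire, 5 burn out
  ......
  ..FF..
  .FTTF.
  FTTTTT
  TT..TT
Step 4: 5 trees catch fire, 5 burn out
  ......
  ......
  ..FF..
  .FTTFT
  FT..TT
Step 5: 5 trees catch fire, 5 burn out
  ......
  ......
  ......
  ..FF.F
  .F..FT
Step 6: 1 trees catch fire, 5 burn out
  ......
  ......
  ......
  ......
  .....F

......
......
......
......
.....F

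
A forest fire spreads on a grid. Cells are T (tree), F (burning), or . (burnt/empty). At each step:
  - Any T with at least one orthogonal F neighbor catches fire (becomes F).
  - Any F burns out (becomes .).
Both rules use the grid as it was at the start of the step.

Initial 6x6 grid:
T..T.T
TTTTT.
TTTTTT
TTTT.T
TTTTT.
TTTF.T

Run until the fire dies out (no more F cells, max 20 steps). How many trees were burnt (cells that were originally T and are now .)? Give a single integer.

Answer: 26

Derivation:
Step 1: +2 fires, +1 burnt (F count now 2)
Step 2: +4 fires, +2 burnt (F count now 4)
Step 3: +4 fires, +4 burnt (F count now 4)
Step 4: +5 fires, +4 burnt (F count now 5)
Step 5: +6 fires, +5 burnt (F count now 6)
Step 6: +3 fires, +6 burnt (F count now 3)
Step 7: +1 fires, +3 burnt (F count now 1)
Step 8: +1 fires, +1 burnt (F count now 1)
Step 9: +0 fires, +1 burnt (F count now 0)
Fire out after step 9
Initially T: 28, now '.': 34
Total burnt (originally-T cells now '.'): 26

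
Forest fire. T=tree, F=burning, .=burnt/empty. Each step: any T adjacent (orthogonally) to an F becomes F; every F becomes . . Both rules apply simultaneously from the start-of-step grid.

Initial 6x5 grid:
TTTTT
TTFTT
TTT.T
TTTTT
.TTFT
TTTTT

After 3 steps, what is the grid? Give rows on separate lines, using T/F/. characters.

Step 1: 8 trees catch fire, 2 burn out
  TTFTT
  TF.FT
  TTF.T
  TTTFT
  .TF.F
  TTTFT
Step 2: 10 trees catch fire, 8 burn out
  TF.FT
  F...F
  TF..T
  TTF.F
  .F...
  TTF.F
Step 3: 6 trees catch fire, 10 burn out
  F...F
  .....
  F...F
  TF...
  .....
  TF...

F...F
.....
F...F
TF...
.....
TF...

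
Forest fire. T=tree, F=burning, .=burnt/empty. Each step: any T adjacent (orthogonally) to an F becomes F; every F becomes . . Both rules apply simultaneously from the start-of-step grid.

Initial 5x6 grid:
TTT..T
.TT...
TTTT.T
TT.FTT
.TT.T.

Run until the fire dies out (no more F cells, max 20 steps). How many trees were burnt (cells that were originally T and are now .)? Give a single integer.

Answer: 17

Derivation:
Step 1: +2 fires, +1 burnt (F count now 2)
Step 2: +3 fires, +2 burnt (F count now 3)
Step 3: +3 fires, +3 burnt (F count now 3)
Step 4: +4 fires, +3 burnt (F count now 4)
Step 5: +3 fires, +4 burnt (F count now 3)
Step 6: +2 fires, +3 burnt (F count now 2)
Step 7: +0 fires, +2 burnt (F count now 0)
Fire out after step 7
Initially T: 18, now '.': 29
Total burnt (originally-T cells now '.'): 17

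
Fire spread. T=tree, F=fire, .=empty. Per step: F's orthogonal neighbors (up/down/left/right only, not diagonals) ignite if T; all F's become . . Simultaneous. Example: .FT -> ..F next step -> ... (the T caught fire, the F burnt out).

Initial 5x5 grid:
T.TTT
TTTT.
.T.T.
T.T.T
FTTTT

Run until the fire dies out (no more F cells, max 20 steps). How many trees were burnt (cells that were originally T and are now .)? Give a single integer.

Step 1: +2 fires, +1 burnt (F count now 2)
Step 2: +1 fires, +2 burnt (F count now 1)
Step 3: +2 fires, +1 burnt (F count now 2)
Step 4: +1 fires, +2 burnt (F count now 1)
Step 5: +1 fires, +1 burnt (F count now 1)
Step 6: +0 fires, +1 burnt (F count now 0)
Fire out after step 6
Initially T: 17, now '.': 15
Total burnt (originally-T cells now '.'): 7

Answer: 7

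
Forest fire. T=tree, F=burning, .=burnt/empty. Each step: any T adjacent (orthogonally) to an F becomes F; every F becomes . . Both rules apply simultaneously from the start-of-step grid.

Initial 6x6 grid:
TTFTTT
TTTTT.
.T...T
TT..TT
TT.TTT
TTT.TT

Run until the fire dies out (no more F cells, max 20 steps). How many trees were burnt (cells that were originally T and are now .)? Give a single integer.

Answer: 18

Derivation:
Step 1: +3 fires, +1 burnt (F count now 3)
Step 2: +4 fires, +3 burnt (F count now 4)
Step 3: +4 fires, +4 burnt (F count now 4)
Step 4: +1 fires, +4 burnt (F count now 1)
Step 5: +2 fires, +1 burnt (F count now 2)
Step 6: +2 fires, +2 burnt (F count now 2)
Step 7: +2 fires, +2 burnt (F count now 2)
Step 8: +0 fires, +2 burnt (F count now 0)
Fire out after step 8
Initially T: 26, now '.': 28
Total burnt (originally-T cells now '.'): 18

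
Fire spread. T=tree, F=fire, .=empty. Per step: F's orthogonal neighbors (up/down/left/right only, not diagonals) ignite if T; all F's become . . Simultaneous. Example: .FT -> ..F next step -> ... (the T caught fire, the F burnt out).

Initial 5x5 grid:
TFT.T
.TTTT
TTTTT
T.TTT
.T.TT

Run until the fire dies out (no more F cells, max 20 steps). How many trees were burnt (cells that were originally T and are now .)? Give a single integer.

Step 1: +3 fires, +1 burnt (F count now 3)
Step 2: +2 fires, +3 burnt (F count now 2)
Step 3: +3 fires, +2 burnt (F count now 3)
Step 4: +4 fires, +3 burnt (F count now 4)
Step 5: +3 fires, +4 burnt (F count now 3)
Step 6: +2 fires, +3 burnt (F count now 2)
Step 7: +1 fires, +2 burnt (F count now 1)
Step 8: +0 fires, +1 burnt (F count now 0)
Fire out after step 8
Initially T: 19, now '.': 24
Total burnt (originally-T cells now '.'): 18

Answer: 18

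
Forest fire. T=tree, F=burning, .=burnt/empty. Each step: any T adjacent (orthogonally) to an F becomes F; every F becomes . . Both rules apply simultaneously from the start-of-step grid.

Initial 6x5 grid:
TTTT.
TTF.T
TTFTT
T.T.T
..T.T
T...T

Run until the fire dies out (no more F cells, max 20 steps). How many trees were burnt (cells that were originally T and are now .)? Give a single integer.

Answer: 17

Derivation:
Step 1: +5 fires, +2 burnt (F count now 5)
Step 2: +6 fires, +5 burnt (F count now 6)
Step 3: +4 fires, +6 burnt (F count now 4)
Step 4: +1 fires, +4 burnt (F count now 1)
Step 5: +1 fires, +1 burnt (F count now 1)
Step 6: +0 fires, +1 burnt (F count now 0)
Fire out after step 6
Initially T: 18, now '.': 29
Total burnt (originally-T cells now '.'): 17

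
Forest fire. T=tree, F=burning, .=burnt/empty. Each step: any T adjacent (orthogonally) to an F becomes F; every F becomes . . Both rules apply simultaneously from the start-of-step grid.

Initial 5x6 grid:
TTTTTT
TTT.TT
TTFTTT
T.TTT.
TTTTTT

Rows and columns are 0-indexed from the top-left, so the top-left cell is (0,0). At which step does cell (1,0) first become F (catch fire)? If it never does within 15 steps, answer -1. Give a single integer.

Step 1: cell (1,0)='T' (+4 fires, +1 burnt)
Step 2: cell (1,0)='T' (+6 fires, +4 burnt)
Step 3: cell (1,0)='F' (+9 fires, +6 burnt)
  -> target ignites at step 3
Step 4: cell (1,0)='.' (+5 fires, +9 burnt)
Step 5: cell (1,0)='.' (+2 fires, +5 burnt)
Step 6: cell (1,0)='.' (+0 fires, +2 burnt)
  fire out at step 6

3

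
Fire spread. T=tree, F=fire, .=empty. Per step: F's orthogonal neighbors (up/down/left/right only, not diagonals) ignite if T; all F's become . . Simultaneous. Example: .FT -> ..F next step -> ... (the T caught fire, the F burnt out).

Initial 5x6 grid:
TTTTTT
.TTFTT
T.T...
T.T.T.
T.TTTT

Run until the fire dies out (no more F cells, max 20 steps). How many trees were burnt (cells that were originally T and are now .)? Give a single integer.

Step 1: +3 fires, +1 burnt (F count now 3)
Step 2: +5 fires, +3 burnt (F count now 5)
Step 3: +3 fires, +5 burnt (F count now 3)
Step 4: +2 fires, +3 burnt (F count now 2)
Step 5: +1 fires, +2 burnt (F count now 1)
Step 6: +1 fires, +1 burnt (F count now 1)
Step 7: +2 fires, +1 burnt (F count now 2)
Step 8: +0 fires, +2 burnt (F count now 0)
Fire out after step 8
Initially T: 20, now '.': 27
Total burnt (originally-T cells now '.'): 17

Answer: 17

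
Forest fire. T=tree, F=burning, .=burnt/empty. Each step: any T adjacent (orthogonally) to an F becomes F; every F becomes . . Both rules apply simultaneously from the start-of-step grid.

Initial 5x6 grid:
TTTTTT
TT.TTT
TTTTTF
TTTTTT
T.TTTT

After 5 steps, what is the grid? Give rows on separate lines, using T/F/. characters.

Step 1: 3 trees catch fire, 1 burn out
  TTTTTT
  TT.TTF
  TTTTF.
  TTTTTF
  T.TTTT
Step 2: 5 trees catch fire, 3 burn out
  TTTTTF
  TT.TF.
  TTTF..
  TTTTF.
  T.TTTF
Step 3: 5 trees catch fire, 5 burn out
  TTTTF.
  TT.F..
  TTF...
  TTTF..
  T.TTF.
Step 4: 4 trees catch fire, 5 burn out
  TTTF..
  TT....
  TF....
  TTF...
  T.TF..
Step 5: 5 trees catch fire, 4 burn out
  TTF...
  TF....
  F.....
  TF....
  T.F...

TTF...
TF....
F.....
TF....
T.F...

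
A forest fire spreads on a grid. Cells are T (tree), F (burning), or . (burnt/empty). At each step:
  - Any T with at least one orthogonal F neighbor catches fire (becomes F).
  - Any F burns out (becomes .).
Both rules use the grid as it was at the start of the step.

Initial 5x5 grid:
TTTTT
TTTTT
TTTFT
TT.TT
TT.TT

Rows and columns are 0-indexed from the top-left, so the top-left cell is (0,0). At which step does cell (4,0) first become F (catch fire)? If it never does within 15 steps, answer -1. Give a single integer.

Step 1: cell (4,0)='T' (+4 fires, +1 burnt)
Step 2: cell (4,0)='T' (+6 fires, +4 burnt)
Step 3: cell (4,0)='T' (+6 fires, +6 burnt)
Step 4: cell (4,0)='T' (+4 fires, +6 burnt)
Step 5: cell (4,0)='F' (+2 fires, +4 burnt)
  -> target ignites at step 5
Step 6: cell (4,0)='.' (+0 fires, +2 burnt)
  fire out at step 6

5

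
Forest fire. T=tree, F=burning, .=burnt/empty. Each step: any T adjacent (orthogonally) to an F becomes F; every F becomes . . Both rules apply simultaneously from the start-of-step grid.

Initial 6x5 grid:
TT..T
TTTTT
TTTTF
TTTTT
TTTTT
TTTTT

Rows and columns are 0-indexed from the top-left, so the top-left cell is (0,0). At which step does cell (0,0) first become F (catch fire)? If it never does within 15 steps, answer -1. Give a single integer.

Step 1: cell (0,0)='T' (+3 fires, +1 burnt)
Step 2: cell (0,0)='T' (+5 fires, +3 burnt)
Step 3: cell (0,0)='T' (+5 fires, +5 burnt)
Step 4: cell (0,0)='T' (+5 fires, +5 burnt)
Step 5: cell (0,0)='T' (+5 fires, +5 burnt)
Step 6: cell (0,0)='F' (+3 fires, +5 burnt)
  -> target ignites at step 6
Step 7: cell (0,0)='.' (+1 fires, +3 burnt)
Step 8: cell (0,0)='.' (+0 fires, +1 burnt)
  fire out at step 8

6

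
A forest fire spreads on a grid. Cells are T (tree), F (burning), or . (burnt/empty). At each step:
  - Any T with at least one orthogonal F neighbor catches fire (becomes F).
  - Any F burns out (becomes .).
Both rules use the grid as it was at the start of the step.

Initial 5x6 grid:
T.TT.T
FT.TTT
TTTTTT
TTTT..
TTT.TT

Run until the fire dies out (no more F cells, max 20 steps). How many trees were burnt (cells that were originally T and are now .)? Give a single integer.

Answer: 21

Derivation:
Step 1: +3 fires, +1 burnt (F count now 3)
Step 2: +2 fires, +3 burnt (F count now 2)
Step 3: +3 fires, +2 burnt (F count now 3)
Step 4: +3 fires, +3 burnt (F count now 3)
Step 5: +4 fires, +3 burnt (F count now 4)
Step 6: +3 fires, +4 burnt (F count now 3)
Step 7: +2 fires, +3 burnt (F count now 2)
Step 8: +1 fires, +2 burnt (F count now 1)
Step 9: +0 fires, +1 burnt (F count now 0)
Fire out after step 9
Initially T: 23, now '.': 28
Total burnt (originally-T cells now '.'): 21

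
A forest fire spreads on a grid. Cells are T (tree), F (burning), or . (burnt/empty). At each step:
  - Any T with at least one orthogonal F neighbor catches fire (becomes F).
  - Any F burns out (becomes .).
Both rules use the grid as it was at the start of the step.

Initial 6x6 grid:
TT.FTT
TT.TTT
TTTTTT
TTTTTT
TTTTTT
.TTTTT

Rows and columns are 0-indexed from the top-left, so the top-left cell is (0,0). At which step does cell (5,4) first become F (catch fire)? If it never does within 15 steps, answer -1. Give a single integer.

Step 1: cell (5,4)='T' (+2 fires, +1 burnt)
Step 2: cell (5,4)='T' (+3 fires, +2 burnt)
Step 3: cell (5,4)='T' (+4 fires, +3 burnt)
Step 4: cell (5,4)='T' (+5 fires, +4 burnt)
Step 5: cell (5,4)='T' (+7 fires, +5 burnt)
Step 6: cell (5,4)='F' (+7 fires, +7 burnt)
  -> target ignites at step 6
Step 7: cell (5,4)='.' (+4 fires, +7 burnt)
Step 8: cell (5,4)='.' (+0 fires, +4 burnt)
  fire out at step 8

6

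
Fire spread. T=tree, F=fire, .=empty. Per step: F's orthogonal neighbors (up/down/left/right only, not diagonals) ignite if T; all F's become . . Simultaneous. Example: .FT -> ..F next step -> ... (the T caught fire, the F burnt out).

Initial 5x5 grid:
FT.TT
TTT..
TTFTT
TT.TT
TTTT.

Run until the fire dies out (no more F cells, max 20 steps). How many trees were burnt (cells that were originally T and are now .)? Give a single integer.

Answer: 16

Derivation:
Step 1: +5 fires, +2 burnt (F count now 5)
Step 2: +5 fires, +5 burnt (F count now 5)
Step 3: +4 fires, +5 burnt (F count now 4)
Step 4: +2 fires, +4 burnt (F count now 2)
Step 5: +0 fires, +2 burnt (F count now 0)
Fire out after step 5
Initially T: 18, now '.': 23
Total burnt (originally-T cells now '.'): 16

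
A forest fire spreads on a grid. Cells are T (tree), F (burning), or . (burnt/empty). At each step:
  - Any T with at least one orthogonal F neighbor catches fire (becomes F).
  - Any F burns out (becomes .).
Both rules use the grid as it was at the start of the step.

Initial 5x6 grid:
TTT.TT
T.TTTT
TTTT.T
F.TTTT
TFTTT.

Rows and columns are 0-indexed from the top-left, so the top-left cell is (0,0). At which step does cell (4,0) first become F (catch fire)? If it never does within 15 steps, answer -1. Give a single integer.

Step 1: cell (4,0)='F' (+3 fires, +2 burnt)
  -> target ignites at step 1
Step 2: cell (4,0)='.' (+4 fires, +3 burnt)
Step 3: cell (4,0)='.' (+4 fires, +4 burnt)
Step 4: cell (4,0)='.' (+4 fires, +4 burnt)
Step 5: cell (4,0)='.' (+3 fires, +4 burnt)
Step 6: cell (4,0)='.' (+2 fires, +3 burnt)
Step 7: cell (4,0)='.' (+2 fires, +2 burnt)
Step 8: cell (4,0)='.' (+1 fires, +2 burnt)
Step 9: cell (4,0)='.' (+0 fires, +1 burnt)
  fire out at step 9

1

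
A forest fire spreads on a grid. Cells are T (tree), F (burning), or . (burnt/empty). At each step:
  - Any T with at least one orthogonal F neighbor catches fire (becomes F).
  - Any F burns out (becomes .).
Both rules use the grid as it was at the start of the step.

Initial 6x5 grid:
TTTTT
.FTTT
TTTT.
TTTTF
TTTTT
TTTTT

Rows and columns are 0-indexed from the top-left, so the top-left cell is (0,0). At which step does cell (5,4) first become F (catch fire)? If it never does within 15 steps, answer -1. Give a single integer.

Step 1: cell (5,4)='T' (+5 fires, +2 burnt)
Step 2: cell (5,4)='F' (+10 fires, +5 burnt)
  -> target ignites at step 2
Step 3: cell (5,4)='.' (+6 fires, +10 burnt)
Step 4: cell (5,4)='.' (+4 fires, +6 burnt)
Step 5: cell (5,4)='.' (+1 fires, +4 burnt)
Step 6: cell (5,4)='.' (+0 fires, +1 burnt)
  fire out at step 6

2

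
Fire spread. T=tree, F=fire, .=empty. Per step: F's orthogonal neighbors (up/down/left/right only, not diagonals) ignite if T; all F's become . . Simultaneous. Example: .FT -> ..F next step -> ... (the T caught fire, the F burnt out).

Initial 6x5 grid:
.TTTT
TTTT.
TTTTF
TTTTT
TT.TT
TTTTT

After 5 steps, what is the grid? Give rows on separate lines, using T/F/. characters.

Step 1: 2 trees catch fire, 1 burn out
  .TTTT
  TTTT.
  TTTF.
  TTTTF
  TT.TT
  TTTTT
Step 2: 4 trees catch fire, 2 burn out
  .TTTT
  TTTF.
  TTF..
  TTTF.
  TT.TF
  TTTTT
Step 3: 6 trees catch fire, 4 burn out
  .TTFT
  TTF..
  TF...
  TTF..
  TT.F.
  TTTTF
Step 4: 6 trees catch fire, 6 burn out
  .TF.F
  TF...
  F....
  TF...
  TT...
  TTTF.
Step 5: 5 trees catch fire, 6 burn out
  .F...
  F....
  .....
  F....
  TF...
  TTF..

.F...
F....
.....
F....
TF...
TTF..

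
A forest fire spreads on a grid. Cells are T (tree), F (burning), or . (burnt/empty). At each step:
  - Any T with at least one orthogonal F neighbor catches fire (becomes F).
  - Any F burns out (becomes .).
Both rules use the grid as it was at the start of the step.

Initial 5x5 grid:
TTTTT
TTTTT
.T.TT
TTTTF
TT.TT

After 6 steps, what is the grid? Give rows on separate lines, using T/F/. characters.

Step 1: 3 trees catch fire, 1 burn out
  TTTTT
  TTTTT
  .T.TF
  TTTF.
  TT.TF
Step 2: 4 trees catch fire, 3 burn out
  TTTTT
  TTTTF
  .T.F.
  TTF..
  TT.F.
Step 3: 3 trees catch fire, 4 burn out
  TTTTF
  TTTF.
  .T...
  TF...
  TT...
Step 4: 5 trees catch fire, 3 burn out
  TTTF.
  TTF..
  .F...
  F....
  TF...
Step 5: 3 trees catch fire, 5 burn out
  TTF..
  TF...
  .....
  .....
  F....
Step 6: 2 trees catch fire, 3 burn out
  TF...
  F....
  .....
  .....
  .....

TF...
F....
.....
.....
.....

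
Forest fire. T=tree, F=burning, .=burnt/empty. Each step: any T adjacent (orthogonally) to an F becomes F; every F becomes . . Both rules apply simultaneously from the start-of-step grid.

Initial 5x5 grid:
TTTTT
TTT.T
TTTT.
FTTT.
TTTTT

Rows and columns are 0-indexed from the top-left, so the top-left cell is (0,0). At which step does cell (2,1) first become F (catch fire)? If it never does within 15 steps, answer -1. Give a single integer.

Step 1: cell (2,1)='T' (+3 fires, +1 burnt)
Step 2: cell (2,1)='F' (+4 fires, +3 burnt)
  -> target ignites at step 2
Step 3: cell (2,1)='.' (+5 fires, +4 burnt)
Step 4: cell (2,1)='.' (+4 fires, +5 burnt)
Step 5: cell (2,1)='.' (+2 fires, +4 burnt)
Step 6: cell (2,1)='.' (+1 fires, +2 burnt)
Step 7: cell (2,1)='.' (+1 fires, +1 burnt)
Step 8: cell (2,1)='.' (+1 fires, +1 burnt)
Step 9: cell (2,1)='.' (+0 fires, +1 burnt)
  fire out at step 9

2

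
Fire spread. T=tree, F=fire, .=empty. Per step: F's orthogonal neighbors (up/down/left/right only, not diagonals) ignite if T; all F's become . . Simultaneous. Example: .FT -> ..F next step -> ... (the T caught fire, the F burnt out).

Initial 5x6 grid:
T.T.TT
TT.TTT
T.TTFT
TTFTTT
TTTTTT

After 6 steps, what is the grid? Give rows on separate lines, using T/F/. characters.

Step 1: 8 trees catch fire, 2 burn out
  T.T.TT
  TT.TFT
  T.FF.F
  TF.FFT
  TTFTTT
Step 2: 8 trees catch fire, 8 burn out
  T.T.FT
  TT.F.F
  T.....
  F....F
  TF.FFT
Step 3: 4 trees catch fire, 8 burn out
  T.T..F
  TT....
  F.....
  ......
  F....F
Step 4: 1 trees catch fire, 4 burn out
  T.T...
  FT....
  ......
  ......
  ......
Step 5: 2 trees catch fire, 1 burn out
  F.T...
  .F....
  ......
  ......
  ......
Step 6: 0 trees catch fire, 2 burn out
  ..T...
  ......
  ......
  ......
  ......

..T...
......
......
......
......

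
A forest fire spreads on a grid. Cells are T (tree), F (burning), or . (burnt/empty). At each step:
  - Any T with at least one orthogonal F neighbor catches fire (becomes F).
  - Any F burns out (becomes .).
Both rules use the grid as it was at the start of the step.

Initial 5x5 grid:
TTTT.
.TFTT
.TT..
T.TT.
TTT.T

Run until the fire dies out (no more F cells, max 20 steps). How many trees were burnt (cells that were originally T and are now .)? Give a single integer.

Answer: 15

Derivation:
Step 1: +4 fires, +1 burnt (F count now 4)
Step 2: +5 fires, +4 burnt (F count now 5)
Step 3: +3 fires, +5 burnt (F count now 3)
Step 4: +1 fires, +3 burnt (F count now 1)
Step 5: +1 fires, +1 burnt (F count now 1)
Step 6: +1 fires, +1 burnt (F count now 1)
Step 7: +0 fires, +1 burnt (F count now 0)
Fire out after step 7
Initially T: 16, now '.': 24
Total burnt (originally-T cells now '.'): 15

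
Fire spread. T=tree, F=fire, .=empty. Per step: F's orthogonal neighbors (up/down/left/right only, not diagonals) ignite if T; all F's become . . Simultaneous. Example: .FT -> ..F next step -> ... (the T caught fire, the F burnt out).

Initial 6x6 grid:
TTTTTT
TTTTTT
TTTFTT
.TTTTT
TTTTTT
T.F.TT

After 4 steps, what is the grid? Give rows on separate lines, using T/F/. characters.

Step 1: 5 trees catch fire, 2 burn out
  TTTTTT
  TTTFTT
  TTF.FT
  .TTFTT
  TTFTTT
  T...TT
Step 2: 9 trees catch fire, 5 burn out
  TTTFTT
  TTF.FT
  TF...F
  .TF.FT
  TF.FTT
  T...TT
Step 3: 9 trees catch fire, 9 burn out
  TTF.FT
  TF...F
  F.....
  .F...F
  F...FT
  T...TT
Step 4: 6 trees catch fire, 9 burn out
  TF...F
  F.....
  ......
  ......
  .....F
  F...FT

TF...F
F.....
......
......
.....F
F...FT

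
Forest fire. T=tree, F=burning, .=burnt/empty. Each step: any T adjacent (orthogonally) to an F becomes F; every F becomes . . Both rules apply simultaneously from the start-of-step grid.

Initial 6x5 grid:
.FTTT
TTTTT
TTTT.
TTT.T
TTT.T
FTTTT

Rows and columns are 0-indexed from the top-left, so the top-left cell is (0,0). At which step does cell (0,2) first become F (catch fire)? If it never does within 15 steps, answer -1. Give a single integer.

Step 1: cell (0,2)='F' (+4 fires, +2 burnt)
  -> target ignites at step 1
Step 2: cell (0,2)='.' (+7 fires, +4 burnt)
Step 3: cell (0,2)='.' (+7 fires, +7 burnt)
Step 4: cell (0,2)='.' (+4 fires, +7 burnt)
Step 5: cell (0,2)='.' (+1 fires, +4 burnt)
Step 6: cell (0,2)='.' (+1 fires, +1 burnt)
Step 7: cell (0,2)='.' (+0 fires, +1 burnt)
  fire out at step 7

1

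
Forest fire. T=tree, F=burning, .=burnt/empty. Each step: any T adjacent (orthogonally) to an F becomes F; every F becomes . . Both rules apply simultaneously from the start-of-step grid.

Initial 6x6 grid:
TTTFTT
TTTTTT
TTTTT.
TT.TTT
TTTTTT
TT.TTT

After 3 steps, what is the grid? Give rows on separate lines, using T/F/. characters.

Step 1: 3 trees catch fire, 1 burn out
  TTF.FT
  TTTFTT
  TTTTT.
  TT.TTT
  TTTTTT
  TT.TTT
Step 2: 5 trees catch fire, 3 burn out
  TF...F
  TTF.FT
  TTTFT.
  TT.TTT
  TTTTTT
  TT.TTT
Step 3: 6 trees catch fire, 5 burn out
  F.....
  TF...F
  TTF.F.
  TT.FTT
  TTTTTT
  TT.TTT

F.....
TF...F
TTF.F.
TT.FTT
TTTTTT
TT.TTT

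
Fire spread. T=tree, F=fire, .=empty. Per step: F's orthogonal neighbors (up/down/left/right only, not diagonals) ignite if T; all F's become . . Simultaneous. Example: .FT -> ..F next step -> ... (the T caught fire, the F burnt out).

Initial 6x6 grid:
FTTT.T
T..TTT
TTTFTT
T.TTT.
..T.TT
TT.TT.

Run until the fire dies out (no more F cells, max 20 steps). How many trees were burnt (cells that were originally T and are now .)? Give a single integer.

Answer: 22

Derivation:
Step 1: +6 fires, +2 burnt (F count now 6)
Step 2: +8 fires, +6 burnt (F count now 8)
Step 3: +4 fires, +8 burnt (F count now 4)
Step 4: +3 fires, +4 burnt (F count now 3)
Step 5: +1 fires, +3 burnt (F count now 1)
Step 6: +0 fires, +1 burnt (F count now 0)
Fire out after step 6
Initially T: 24, now '.': 34
Total burnt (originally-T cells now '.'): 22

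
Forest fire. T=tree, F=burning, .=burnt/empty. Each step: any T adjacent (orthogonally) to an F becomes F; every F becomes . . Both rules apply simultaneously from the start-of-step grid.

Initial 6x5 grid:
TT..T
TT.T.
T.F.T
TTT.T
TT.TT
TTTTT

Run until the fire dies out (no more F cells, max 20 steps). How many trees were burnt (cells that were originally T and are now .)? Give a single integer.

Answer: 19

Derivation:
Step 1: +1 fires, +1 burnt (F count now 1)
Step 2: +1 fires, +1 burnt (F count now 1)
Step 3: +2 fires, +1 burnt (F count now 2)
Step 4: +3 fires, +2 burnt (F count now 3)
Step 5: +3 fires, +3 burnt (F count now 3)
Step 6: +3 fires, +3 burnt (F count now 3)
Step 7: +3 fires, +3 burnt (F count now 3)
Step 8: +1 fires, +3 burnt (F count now 1)
Step 9: +1 fires, +1 burnt (F count now 1)
Step 10: +1 fires, +1 burnt (F count now 1)
Step 11: +0 fires, +1 burnt (F count now 0)
Fire out after step 11
Initially T: 21, now '.': 28
Total burnt (originally-T cells now '.'): 19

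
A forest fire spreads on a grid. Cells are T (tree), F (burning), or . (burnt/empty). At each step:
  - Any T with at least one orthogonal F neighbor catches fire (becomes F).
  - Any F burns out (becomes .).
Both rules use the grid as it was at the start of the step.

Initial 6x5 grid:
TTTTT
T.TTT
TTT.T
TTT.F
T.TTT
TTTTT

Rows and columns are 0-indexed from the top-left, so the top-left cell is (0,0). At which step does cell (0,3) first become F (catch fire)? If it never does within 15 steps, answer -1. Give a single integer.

Step 1: cell (0,3)='T' (+2 fires, +1 burnt)
Step 2: cell (0,3)='T' (+3 fires, +2 burnt)
Step 3: cell (0,3)='T' (+4 fires, +3 burnt)
Step 4: cell (0,3)='F' (+4 fires, +4 burnt)
  -> target ignites at step 4
Step 5: cell (0,3)='.' (+4 fires, +4 burnt)
Step 6: cell (0,3)='.' (+4 fires, +4 burnt)
Step 7: cell (0,3)='.' (+3 fires, +4 burnt)
Step 8: cell (0,3)='.' (+1 fires, +3 burnt)
Step 9: cell (0,3)='.' (+0 fires, +1 burnt)
  fire out at step 9

4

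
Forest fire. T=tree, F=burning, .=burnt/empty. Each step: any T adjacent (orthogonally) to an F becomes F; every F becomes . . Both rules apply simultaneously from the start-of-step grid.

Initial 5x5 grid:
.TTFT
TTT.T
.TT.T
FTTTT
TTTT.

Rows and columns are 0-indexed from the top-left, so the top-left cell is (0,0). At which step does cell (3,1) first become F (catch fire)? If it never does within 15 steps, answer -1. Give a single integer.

Step 1: cell (3,1)='F' (+4 fires, +2 burnt)
  -> target ignites at step 1
Step 2: cell (3,1)='.' (+6 fires, +4 burnt)
Step 3: cell (3,1)='.' (+5 fires, +6 burnt)
Step 4: cell (3,1)='.' (+3 fires, +5 burnt)
Step 5: cell (3,1)='.' (+0 fires, +3 burnt)
  fire out at step 5

1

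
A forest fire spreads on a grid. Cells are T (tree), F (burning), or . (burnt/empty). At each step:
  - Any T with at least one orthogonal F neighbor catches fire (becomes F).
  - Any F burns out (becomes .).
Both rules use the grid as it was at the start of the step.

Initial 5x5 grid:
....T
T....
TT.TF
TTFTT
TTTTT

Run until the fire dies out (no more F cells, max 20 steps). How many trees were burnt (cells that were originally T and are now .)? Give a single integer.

Step 1: +5 fires, +2 burnt (F count now 5)
Step 2: +5 fires, +5 burnt (F count now 5)
Step 3: +2 fires, +5 burnt (F count now 2)
Step 4: +1 fires, +2 burnt (F count now 1)
Step 5: +0 fires, +1 burnt (F count now 0)
Fire out after step 5
Initially T: 14, now '.': 24
Total burnt (originally-T cells now '.'): 13

Answer: 13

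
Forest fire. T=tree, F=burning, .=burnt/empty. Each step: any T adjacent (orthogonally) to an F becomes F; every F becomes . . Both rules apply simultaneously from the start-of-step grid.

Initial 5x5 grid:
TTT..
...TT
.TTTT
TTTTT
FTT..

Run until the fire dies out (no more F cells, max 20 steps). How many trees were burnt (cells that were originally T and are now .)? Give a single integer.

Step 1: +2 fires, +1 burnt (F count now 2)
Step 2: +2 fires, +2 burnt (F count now 2)
Step 3: +2 fires, +2 burnt (F count now 2)
Step 4: +2 fires, +2 burnt (F count now 2)
Step 5: +2 fires, +2 burnt (F count now 2)
Step 6: +2 fires, +2 burnt (F count now 2)
Step 7: +1 fires, +2 burnt (F count now 1)
Step 8: +0 fires, +1 burnt (F count now 0)
Fire out after step 8
Initially T: 16, now '.': 22
Total burnt (originally-T cells now '.'): 13

Answer: 13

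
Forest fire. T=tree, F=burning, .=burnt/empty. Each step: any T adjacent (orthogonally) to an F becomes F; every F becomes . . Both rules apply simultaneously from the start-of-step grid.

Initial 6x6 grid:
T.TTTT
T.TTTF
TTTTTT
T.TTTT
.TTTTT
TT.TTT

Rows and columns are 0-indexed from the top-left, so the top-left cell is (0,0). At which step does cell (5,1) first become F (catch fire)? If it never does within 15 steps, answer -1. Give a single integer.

Step 1: cell (5,1)='T' (+3 fires, +1 burnt)
Step 2: cell (5,1)='T' (+4 fires, +3 burnt)
Step 3: cell (5,1)='T' (+5 fires, +4 burnt)
Step 4: cell (5,1)='T' (+5 fires, +5 burnt)
Step 5: cell (5,1)='T' (+4 fires, +5 burnt)
Step 6: cell (5,1)='T' (+3 fires, +4 burnt)
Step 7: cell (5,1)='T' (+3 fires, +3 burnt)
Step 8: cell (5,1)='F' (+2 fires, +3 burnt)
  -> target ignites at step 8
Step 9: cell (5,1)='.' (+1 fires, +2 burnt)
Step 10: cell (5,1)='.' (+0 fires, +1 burnt)
  fire out at step 10

8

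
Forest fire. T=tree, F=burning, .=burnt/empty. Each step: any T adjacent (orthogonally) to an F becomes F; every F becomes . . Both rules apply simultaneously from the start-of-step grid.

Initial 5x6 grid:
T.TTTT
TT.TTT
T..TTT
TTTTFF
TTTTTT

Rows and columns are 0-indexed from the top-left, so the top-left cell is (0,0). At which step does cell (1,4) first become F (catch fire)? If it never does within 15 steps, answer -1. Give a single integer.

Step 1: cell (1,4)='T' (+5 fires, +2 burnt)
Step 2: cell (1,4)='F' (+5 fires, +5 burnt)
  -> target ignites at step 2
Step 3: cell (1,4)='.' (+5 fires, +5 burnt)
Step 4: cell (1,4)='.' (+3 fires, +5 burnt)
Step 5: cell (1,4)='.' (+3 fires, +3 burnt)
Step 6: cell (1,4)='.' (+1 fires, +3 burnt)
Step 7: cell (1,4)='.' (+2 fires, +1 burnt)
Step 8: cell (1,4)='.' (+0 fires, +2 burnt)
  fire out at step 8

2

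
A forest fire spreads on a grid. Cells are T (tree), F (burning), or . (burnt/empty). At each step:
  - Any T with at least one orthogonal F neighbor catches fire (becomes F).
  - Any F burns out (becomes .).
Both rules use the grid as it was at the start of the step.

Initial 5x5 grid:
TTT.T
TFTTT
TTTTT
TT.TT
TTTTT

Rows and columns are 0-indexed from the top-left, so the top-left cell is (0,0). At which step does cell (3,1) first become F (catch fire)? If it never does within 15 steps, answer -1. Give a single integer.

Step 1: cell (3,1)='T' (+4 fires, +1 burnt)
Step 2: cell (3,1)='F' (+6 fires, +4 burnt)
  -> target ignites at step 2
Step 3: cell (3,1)='.' (+4 fires, +6 burnt)
Step 4: cell (3,1)='.' (+5 fires, +4 burnt)
Step 5: cell (3,1)='.' (+2 fires, +5 burnt)
Step 6: cell (3,1)='.' (+1 fires, +2 burnt)
Step 7: cell (3,1)='.' (+0 fires, +1 burnt)
  fire out at step 7

2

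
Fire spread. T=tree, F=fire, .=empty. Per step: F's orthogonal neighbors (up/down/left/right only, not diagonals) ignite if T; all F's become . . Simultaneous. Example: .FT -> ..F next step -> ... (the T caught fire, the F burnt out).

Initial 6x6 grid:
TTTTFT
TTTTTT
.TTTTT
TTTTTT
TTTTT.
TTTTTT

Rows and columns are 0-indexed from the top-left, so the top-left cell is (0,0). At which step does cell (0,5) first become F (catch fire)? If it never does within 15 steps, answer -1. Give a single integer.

Step 1: cell (0,5)='F' (+3 fires, +1 burnt)
  -> target ignites at step 1
Step 2: cell (0,5)='.' (+4 fires, +3 burnt)
Step 3: cell (0,5)='.' (+5 fires, +4 burnt)
Step 4: cell (0,5)='.' (+6 fires, +5 burnt)
Step 5: cell (0,5)='.' (+5 fires, +6 burnt)
Step 6: cell (0,5)='.' (+4 fires, +5 burnt)
Step 7: cell (0,5)='.' (+3 fires, +4 burnt)
Step 8: cell (0,5)='.' (+2 fires, +3 burnt)
Step 9: cell (0,5)='.' (+1 fires, +2 burnt)
Step 10: cell (0,5)='.' (+0 fires, +1 burnt)
  fire out at step 10

1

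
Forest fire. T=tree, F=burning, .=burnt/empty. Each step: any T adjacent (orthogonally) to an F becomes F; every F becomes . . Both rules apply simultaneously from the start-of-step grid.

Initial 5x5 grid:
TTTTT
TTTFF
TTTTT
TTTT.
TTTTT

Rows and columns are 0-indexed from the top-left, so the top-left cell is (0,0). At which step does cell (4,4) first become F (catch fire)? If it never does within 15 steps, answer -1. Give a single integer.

Step 1: cell (4,4)='T' (+5 fires, +2 burnt)
Step 2: cell (4,4)='T' (+4 fires, +5 burnt)
Step 3: cell (4,4)='T' (+5 fires, +4 burnt)
Step 4: cell (4,4)='F' (+5 fires, +5 burnt)
  -> target ignites at step 4
Step 5: cell (4,4)='.' (+2 fires, +5 burnt)
Step 6: cell (4,4)='.' (+1 fires, +2 burnt)
Step 7: cell (4,4)='.' (+0 fires, +1 burnt)
  fire out at step 7

4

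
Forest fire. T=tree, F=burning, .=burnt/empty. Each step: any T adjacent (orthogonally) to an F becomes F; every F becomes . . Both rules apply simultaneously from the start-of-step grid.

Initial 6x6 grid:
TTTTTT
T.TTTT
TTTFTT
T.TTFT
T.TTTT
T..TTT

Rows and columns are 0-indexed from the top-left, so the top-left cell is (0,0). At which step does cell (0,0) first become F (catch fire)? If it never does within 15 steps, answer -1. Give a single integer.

Step 1: cell (0,0)='T' (+6 fires, +2 burnt)
Step 2: cell (0,0)='T' (+9 fires, +6 burnt)
Step 3: cell (0,0)='T' (+7 fires, +9 burnt)
Step 4: cell (0,0)='T' (+4 fires, +7 burnt)
Step 5: cell (0,0)='F' (+2 fires, +4 burnt)
  -> target ignites at step 5
Step 6: cell (0,0)='.' (+1 fires, +2 burnt)
Step 7: cell (0,0)='.' (+0 fires, +1 burnt)
  fire out at step 7

5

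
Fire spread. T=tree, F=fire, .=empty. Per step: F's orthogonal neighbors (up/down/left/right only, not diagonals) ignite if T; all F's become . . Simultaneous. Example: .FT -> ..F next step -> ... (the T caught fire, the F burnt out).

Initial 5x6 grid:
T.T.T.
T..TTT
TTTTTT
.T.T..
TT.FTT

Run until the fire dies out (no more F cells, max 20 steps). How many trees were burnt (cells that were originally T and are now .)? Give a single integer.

Step 1: +2 fires, +1 burnt (F count now 2)
Step 2: +2 fires, +2 burnt (F count now 2)
Step 3: +3 fires, +2 burnt (F count now 3)
Step 4: +3 fires, +3 burnt (F count now 3)
Step 5: +4 fires, +3 burnt (F count now 4)
Step 6: +2 fires, +4 burnt (F count now 2)
Step 7: +2 fires, +2 burnt (F count now 2)
Step 8: +0 fires, +2 burnt (F count now 0)
Fire out after step 8
Initially T: 19, now '.': 29
Total burnt (originally-T cells now '.'): 18

Answer: 18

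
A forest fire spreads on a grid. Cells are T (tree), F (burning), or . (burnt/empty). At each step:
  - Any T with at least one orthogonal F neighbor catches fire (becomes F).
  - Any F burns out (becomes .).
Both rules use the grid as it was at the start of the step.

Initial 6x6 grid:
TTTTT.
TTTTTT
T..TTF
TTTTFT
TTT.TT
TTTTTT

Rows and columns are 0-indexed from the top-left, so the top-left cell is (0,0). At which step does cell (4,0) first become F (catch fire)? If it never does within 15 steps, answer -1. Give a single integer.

Step 1: cell (4,0)='T' (+5 fires, +2 burnt)
Step 2: cell (4,0)='T' (+5 fires, +5 burnt)
Step 3: cell (4,0)='T' (+6 fires, +5 burnt)
Step 4: cell (4,0)='T' (+5 fires, +6 burnt)
Step 5: cell (4,0)='F' (+5 fires, +5 burnt)
  -> target ignites at step 5
Step 6: cell (4,0)='.' (+3 fires, +5 burnt)
Step 7: cell (4,0)='.' (+1 fires, +3 burnt)
Step 8: cell (4,0)='.' (+0 fires, +1 burnt)
  fire out at step 8

5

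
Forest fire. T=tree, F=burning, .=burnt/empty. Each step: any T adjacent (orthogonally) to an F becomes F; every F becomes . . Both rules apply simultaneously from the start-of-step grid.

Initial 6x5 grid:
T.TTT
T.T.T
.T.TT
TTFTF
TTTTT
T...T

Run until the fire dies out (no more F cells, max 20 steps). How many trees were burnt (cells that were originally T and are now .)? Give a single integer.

Step 1: +5 fires, +2 burnt (F count now 5)
Step 2: +7 fires, +5 burnt (F count now 7)
Step 3: +2 fires, +7 burnt (F count now 2)
Step 4: +2 fires, +2 burnt (F count now 2)
Step 5: +1 fires, +2 burnt (F count now 1)
Step 6: +1 fires, +1 burnt (F count now 1)
Step 7: +0 fires, +1 burnt (F count now 0)
Fire out after step 7
Initially T: 20, now '.': 28
Total burnt (originally-T cells now '.'): 18

Answer: 18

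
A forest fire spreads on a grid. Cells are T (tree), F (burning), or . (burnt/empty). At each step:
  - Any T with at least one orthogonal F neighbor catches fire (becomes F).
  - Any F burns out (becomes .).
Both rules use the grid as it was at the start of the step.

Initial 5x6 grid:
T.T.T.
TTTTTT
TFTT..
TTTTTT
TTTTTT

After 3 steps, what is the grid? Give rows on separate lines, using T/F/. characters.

Step 1: 4 trees catch fire, 1 burn out
  T.T.T.
  TFTTTT
  F.FT..
  TFTTTT
  TTTTTT
Step 2: 6 trees catch fire, 4 burn out
  T.T.T.
  F.FTTT
  ...F..
  F.FTTT
  TFTTTT
Step 3: 6 trees catch fire, 6 burn out
  F.F.T.
  ...FTT
  ......
  ...FTT
  F.FTTT

F.F.T.
...FTT
......
...FTT
F.FTTT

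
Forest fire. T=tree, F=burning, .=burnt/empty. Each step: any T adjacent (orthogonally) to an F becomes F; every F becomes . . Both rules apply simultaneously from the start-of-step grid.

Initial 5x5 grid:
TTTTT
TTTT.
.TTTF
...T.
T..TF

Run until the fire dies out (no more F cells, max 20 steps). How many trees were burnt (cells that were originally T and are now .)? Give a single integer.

Answer: 14

Derivation:
Step 1: +2 fires, +2 burnt (F count now 2)
Step 2: +3 fires, +2 burnt (F count now 3)
Step 3: +3 fires, +3 burnt (F count now 3)
Step 4: +3 fires, +3 burnt (F count now 3)
Step 5: +2 fires, +3 burnt (F count now 2)
Step 6: +1 fires, +2 burnt (F count now 1)
Step 7: +0 fires, +1 burnt (F count now 0)
Fire out after step 7
Initially T: 15, now '.': 24
Total burnt (originally-T cells now '.'): 14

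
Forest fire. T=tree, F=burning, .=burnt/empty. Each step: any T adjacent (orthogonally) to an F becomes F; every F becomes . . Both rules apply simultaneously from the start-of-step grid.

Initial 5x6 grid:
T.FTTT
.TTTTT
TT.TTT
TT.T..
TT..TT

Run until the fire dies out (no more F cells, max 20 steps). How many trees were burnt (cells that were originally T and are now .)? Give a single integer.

Answer: 18

Derivation:
Step 1: +2 fires, +1 burnt (F count now 2)
Step 2: +3 fires, +2 burnt (F count now 3)
Step 3: +4 fires, +3 burnt (F count now 4)
Step 4: +5 fires, +4 burnt (F count now 5)
Step 5: +3 fires, +5 burnt (F count now 3)
Step 6: +1 fires, +3 burnt (F count now 1)
Step 7: +0 fires, +1 burnt (F count now 0)
Fire out after step 7
Initially T: 21, now '.': 27
Total burnt (originally-T cells now '.'): 18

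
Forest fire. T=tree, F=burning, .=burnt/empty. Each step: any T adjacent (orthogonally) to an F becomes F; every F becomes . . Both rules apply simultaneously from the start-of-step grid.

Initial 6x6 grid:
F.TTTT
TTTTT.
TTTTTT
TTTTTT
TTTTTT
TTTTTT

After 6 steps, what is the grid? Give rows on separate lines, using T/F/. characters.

Step 1: 1 trees catch fire, 1 burn out
  ..TTTT
  FTTTT.
  TTTTTT
  TTTTTT
  TTTTTT
  TTTTTT
Step 2: 2 trees catch fire, 1 burn out
  ..TTTT
  .FTTT.
  FTTTTT
  TTTTTT
  TTTTTT
  TTTTTT
Step 3: 3 trees catch fire, 2 burn out
  ..TTTT
  ..FTT.
  .FTTTT
  FTTTTT
  TTTTTT
  TTTTTT
Step 4: 5 trees catch fire, 3 burn out
  ..FTTT
  ...FT.
  ..FTTT
  .FTTTT
  FTTTTT
  TTTTTT
Step 5: 6 trees catch fire, 5 burn out
  ...FTT
  ....F.
  ...FTT
  ..FTTT
  .FTTTT
  FTTTTT
Step 6: 5 trees catch fire, 6 burn out
  ....FT
  ......
  ....FT
  ...FTT
  ..FTTT
  .FTTTT

....FT
......
....FT
...FTT
..FTTT
.FTTTT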